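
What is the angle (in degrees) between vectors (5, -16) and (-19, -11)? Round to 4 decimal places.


dot = 5*-19 + -16*-11 = 81
|u| = 16.7631, |v| = 21.9545
cos(angle) = 0.2201
angle = 77.2854 degrees

77.2854 degrees


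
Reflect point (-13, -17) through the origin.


Reflection through origin: (x, y) -> (-x, -y)
(-13, -17) -> (13, 17)

(13, 17)


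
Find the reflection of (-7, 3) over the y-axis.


Reflection across y-axis: (x, y) -> (-x, y)
(-7, 3) -> (7, 3)

(7, 3)


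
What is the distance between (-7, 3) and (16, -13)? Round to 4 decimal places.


d = sqrt((16--7)^2 + (-13-3)^2) = 28.0179

28.0179


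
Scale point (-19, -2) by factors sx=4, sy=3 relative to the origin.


Scaling: (x*sx, y*sy) = (-19*4, -2*3) = (-76, -6)

(-76, -6)


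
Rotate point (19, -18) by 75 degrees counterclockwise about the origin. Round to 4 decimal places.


x' = 19*cos(75) - -18*sin(75) = 22.3042
y' = 19*sin(75) + -18*cos(75) = 13.6938

(22.3042, 13.6938)


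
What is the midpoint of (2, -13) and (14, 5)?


Midpoint = ((2+14)/2, (-13+5)/2) = (8, -4)

(8, -4)


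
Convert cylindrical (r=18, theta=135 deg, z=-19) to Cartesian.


x = 18 * cos(135) = -12.7279
y = 18 * sin(135) = 12.7279
z = -19

(-12.7279, 12.7279, -19)


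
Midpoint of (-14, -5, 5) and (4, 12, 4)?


Midpoint = ((-14+4)/2, (-5+12)/2, (5+4)/2) = (-5, 3.5, 4.5)

(-5, 3.5, 4.5)


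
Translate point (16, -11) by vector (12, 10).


Translation: (x+dx, y+dy) = (16+12, -11+10) = (28, -1)

(28, -1)


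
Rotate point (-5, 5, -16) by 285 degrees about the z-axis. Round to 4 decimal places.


x' = -5*cos(285) - 5*sin(285) = 3.5355
y' = -5*sin(285) + 5*cos(285) = 6.1237
z' = -16

(3.5355, 6.1237, -16)


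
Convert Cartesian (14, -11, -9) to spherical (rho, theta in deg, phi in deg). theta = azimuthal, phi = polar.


rho = sqrt(14^2 + (-11)^2 + (-9)^2) = 19.9499
theta = atan2(-11, 14) = 321.8428 deg
phi = acos(-9/19.9499) = 116.8162 deg

rho = 19.9499, theta = 321.8428 deg, phi = 116.8162 deg


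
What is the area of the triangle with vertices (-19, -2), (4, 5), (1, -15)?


Area = |x1(y2-y3) + x2(y3-y1) + x3(y1-y2)| / 2
= |-19*(5--15) + 4*(-15--2) + 1*(-2-5)| / 2
= 219.5

219.5


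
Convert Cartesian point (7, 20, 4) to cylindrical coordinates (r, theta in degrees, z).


r = sqrt(7^2 + 20^2) = 21.1896
theta = atan2(20, 7) = 70.71 deg
z = 4

r = 21.1896, theta = 70.71 deg, z = 4


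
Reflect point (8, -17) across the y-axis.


Reflection across y-axis: (x, y) -> (-x, y)
(8, -17) -> (-8, -17)

(-8, -17)


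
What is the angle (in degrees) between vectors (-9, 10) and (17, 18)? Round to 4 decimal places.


dot = -9*17 + 10*18 = 27
|u| = 13.4536, |v| = 24.7588
cos(angle) = 0.0811
angle = 85.3506 degrees

85.3506 degrees


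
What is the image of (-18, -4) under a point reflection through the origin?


Reflection through origin: (x, y) -> (-x, -y)
(-18, -4) -> (18, 4)

(18, 4)


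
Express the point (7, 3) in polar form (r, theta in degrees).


r = sqrt(7^2 + 3^2) = 7.6158
theta = atan2(3, 7) = 23.1986 degrees

r = 7.6158, theta = 23.1986 degrees


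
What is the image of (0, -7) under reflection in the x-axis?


Reflection across x-axis: (x, y) -> (x, -y)
(0, -7) -> (0, 7)

(0, 7)


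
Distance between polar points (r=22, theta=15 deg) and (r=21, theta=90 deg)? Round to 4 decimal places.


d = sqrt(r1^2 + r2^2 - 2*r1*r2*cos(t2-t1))
d = sqrt(22^2 + 21^2 - 2*22*21*cos(90-15)) = 26.1888

26.1888


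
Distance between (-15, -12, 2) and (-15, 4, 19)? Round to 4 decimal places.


d = sqrt((-15--15)^2 + (4--12)^2 + (19-2)^2) = 23.3452

23.3452


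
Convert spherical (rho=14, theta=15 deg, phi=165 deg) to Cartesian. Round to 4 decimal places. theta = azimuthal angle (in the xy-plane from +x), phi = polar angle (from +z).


x = 14 * sin(165) * cos(15) = 3.5
y = 14 * sin(165) * sin(15) = 0.9378
z = 14 * cos(165) = -13.523

(3.5, 0.9378, -13.523)


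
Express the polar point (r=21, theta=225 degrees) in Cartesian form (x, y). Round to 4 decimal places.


x = 21 * cos(225) = -14.8492
y = 21 * sin(225) = -14.8492

(-14.8492, -14.8492)


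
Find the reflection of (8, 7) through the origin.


Reflection through origin: (x, y) -> (-x, -y)
(8, 7) -> (-8, -7)

(-8, -7)


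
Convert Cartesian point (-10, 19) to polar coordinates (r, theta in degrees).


r = sqrt((-10)^2 + 19^2) = 21.4709
theta = atan2(19, -10) = 117.7585 degrees

r = 21.4709, theta = 117.7585 degrees


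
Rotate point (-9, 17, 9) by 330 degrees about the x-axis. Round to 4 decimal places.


x' = -9
y' = 17*cos(330) - 9*sin(330) = 19.2224
z' = 17*sin(330) + 9*cos(330) = -0.7058

(-9, 19.2224, -0.7058)


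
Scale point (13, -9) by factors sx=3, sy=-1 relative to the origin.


Scaling: (x*sx, y*sy) = (13*3, -9*-1) = (39, 9)

(39, 9)


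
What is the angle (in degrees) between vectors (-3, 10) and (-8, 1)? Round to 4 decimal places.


dot = -3*-8 + 10*1 = 34
|u| = 10.4403, |v| = 8.0623
cos(angle) = 0.4039
angle = 66.1757 degrees

66.1757 degrees


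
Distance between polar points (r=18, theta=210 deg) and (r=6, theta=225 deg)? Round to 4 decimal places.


d = sqrt(r1^2 + r2^2 - 2*r1*r2*cos(t2-t1))
d = sqrt(18^2 + 6^2 - 2*18*6*cos(225-210)) = 12.3028

12.3028


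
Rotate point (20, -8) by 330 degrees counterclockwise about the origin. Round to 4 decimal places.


x' = 20*cos(330) - -8*sin(330) = 13.3205
y' = 20*sin(330) + -8*cos(330) = -16.9282

(13.3205, -16.9282)


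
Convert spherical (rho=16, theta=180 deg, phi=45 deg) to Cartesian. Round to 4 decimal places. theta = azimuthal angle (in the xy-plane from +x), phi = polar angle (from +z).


x = 16 * sin(45) * cos(180) = -11.3137
y = 16 * sin(45) * sin(180) = 0
z = 16 * cos(45) = 11.3137

(-11.3137, 0, 11.3137)


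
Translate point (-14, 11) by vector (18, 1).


Translation: (x+dx, y+dy) = (-14+18, 11+1) = (4, 12)

(4, 12)


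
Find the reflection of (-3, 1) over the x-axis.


Reflection across x-axis: (x, y) -> (x, -y)
(-3, 1) -> (-3, -1)

(-3, -1)


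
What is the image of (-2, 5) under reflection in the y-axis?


Reflection across y-axis: (x, y) -> (-x, y)
(-2, 5) -> (2, 5)

(2, 5)


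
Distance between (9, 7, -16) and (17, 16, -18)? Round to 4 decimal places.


d = sqrt((17-9)^2 + (16-7)^2 + (-18--16)^2) = 12.2066

12.2066


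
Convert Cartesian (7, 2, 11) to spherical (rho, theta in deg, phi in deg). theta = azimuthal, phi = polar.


rho = sqrt(7^2 + 2^2 + 11^2) = 13.1909
theta = atan2(2, 7) = 15.9454 deg
phi = acos(11/13.1909) = 33.4977 deg

rho = 13.1909, theta = 15.9454 deg, phi = 33.4977 deg


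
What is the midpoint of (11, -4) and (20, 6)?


Midpoint = ((11+20)/2, (-4+6)/2) = (15.5, 1)

(15.5, 1)


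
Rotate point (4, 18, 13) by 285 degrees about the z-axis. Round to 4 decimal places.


x' = 4*cos(285) - 18*sin(285) = 18.4219
y' = 4*sin(285) + 18*cos(285) = 0.795
z' = 13

(18.4219, 0.795, 13)


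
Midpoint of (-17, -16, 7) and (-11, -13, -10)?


Midpoint = ((-17+-11)/2, (-16+-13)/2, (7+-10)/2) = (-14, -14.5, -1.5)

(-14, -14.5, -1.5)


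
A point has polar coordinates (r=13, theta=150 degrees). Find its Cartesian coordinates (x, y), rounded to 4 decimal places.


x = 13 * cos(150) = -11.2583
y = 13 * sin(150) = 6.5

(-11.2583, 6.5)


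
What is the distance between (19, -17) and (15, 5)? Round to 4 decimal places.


d = sqrt((15-19)^2 + (5--17)^2) = 22.3607

22.3607


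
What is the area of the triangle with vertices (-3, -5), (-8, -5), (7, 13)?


Area = |x1(y2-y3) + x2(y3-y1) + x3(y1-y2)| / 2
= |-3*(-5-13) + -8*(13--5) + 7*(-5--5)| / 2
= 45

45


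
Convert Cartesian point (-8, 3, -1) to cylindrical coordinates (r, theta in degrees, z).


r = sqrt((-8)^2 + 3^2) = 8.544
theta = atan2(3, -8) = 159.444 deg
z = -1

r = 8.544, theta = 159.444 deg, z = -1


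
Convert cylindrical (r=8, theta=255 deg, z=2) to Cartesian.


x = 8 * cos(255) = -2.0706
y = 8 * sin(255) = -7.7274
z = 2

(-2.0706, -7.7274, 2)


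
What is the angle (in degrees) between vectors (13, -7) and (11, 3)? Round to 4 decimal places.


dot = 13*11 + -7*3 = 122
|u| = 14.7648, |v| = 11.4018
cos(angle) = 0.7247
angle = 43.5559 degrees

43.5559 degrees


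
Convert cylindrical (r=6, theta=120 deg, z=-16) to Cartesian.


x = 6 * cos(120) = -3
y = 6 * sin(120) = 5.1962
z = -16

(-3, 5.1962, -16)


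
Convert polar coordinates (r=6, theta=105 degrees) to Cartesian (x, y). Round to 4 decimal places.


x = 6 * cos(105) = -1.5529
y = 6 * sin(105) = 5.7956

(-1.5529, 5.7956)


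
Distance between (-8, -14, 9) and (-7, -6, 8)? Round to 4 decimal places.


d = sqrt((-7--8)^2 + (-6--14)^2 + (8-9)^2) = 8.124

8.124


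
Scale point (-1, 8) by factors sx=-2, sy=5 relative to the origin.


Scaling: (x*sx, y*sy) = (-1*-2, 8*5) = (2, 40)

(2, 40)


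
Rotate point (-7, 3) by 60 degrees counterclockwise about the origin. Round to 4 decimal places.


x' = -7*cos(60) - 3*sin(60) = -6.0981
y' = -7*sin(60) + 3*cos(60) = -4.5622

(-6.0981, -4.5622)


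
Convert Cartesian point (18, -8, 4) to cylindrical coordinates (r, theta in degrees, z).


r = sqrt(18^2 + (-8)^2) = 19.6977
theta = atan2(-8, 18) = 336.0375 deg
z = 4

r = 19.6977, theta = 336.0375 deg, z = 4


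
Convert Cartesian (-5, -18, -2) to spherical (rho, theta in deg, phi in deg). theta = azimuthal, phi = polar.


rho = sqrt((-5)^2 + (-18)^2 + (-2)^2) = 18.7883
theta = atan2(-18, -5) = 254.4759 deg
phi = acos(-2/18.7883) = 96.1107 deg

rho = 18.7883, theta = 254.4759 deg, phi = 96.1107 deg


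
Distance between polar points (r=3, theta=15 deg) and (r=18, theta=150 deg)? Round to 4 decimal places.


d = sqrt(r1^2 + r2^2 - 2*r1*r2*cos(t2-t1))
d = sqrt(3^2 + 18^2 - 2*3*18*cos(150-15)) = 20.2328

20.2328


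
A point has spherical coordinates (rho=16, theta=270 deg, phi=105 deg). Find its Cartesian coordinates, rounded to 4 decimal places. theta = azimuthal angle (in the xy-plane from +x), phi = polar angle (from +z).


x = 16 * sin(105) * cos(270) = 0
y = 16 * sin(105) * sin(270) = -15.4548
z = 16 * cos(105) = -4.1411

(0, -15.4548, -4.1411)


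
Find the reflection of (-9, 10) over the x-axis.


Reflection across x-axis: (x, y) -> (x, -y)
(-9, 10) -> (-9, -10)

(-9, -10)


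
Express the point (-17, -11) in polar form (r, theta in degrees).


r = sqrt((-17)^2 + (-11)^2) = 20.2485
theta = atan2(-11, -17) = 212.9052 degrees

r = 20.2485, theta = 212.9052 degrees


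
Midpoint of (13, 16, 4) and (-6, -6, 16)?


Midpoint = ((13+-6)/2, (16+-6)/2, (4+16)/2) = (3.5, 5, 10)

(3.5, 5, 10)


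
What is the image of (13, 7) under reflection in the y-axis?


Reflection across y-axis: (x, y) -> (-x, y)
(13, 7) -> (-13, 7)

(-13, 7)


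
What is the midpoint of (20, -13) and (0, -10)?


Midpoint = ((20+0)/2, (-13+-10)/2) = (10, -11.5)

(10, -11.5)


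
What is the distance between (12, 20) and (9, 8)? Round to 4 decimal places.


d = sqrt((9-12)^2 + (8-20)^2) = 12.3693

12.3693


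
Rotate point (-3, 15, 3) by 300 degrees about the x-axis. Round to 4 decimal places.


x' = -3
y' = 15*cos(300) - 3*sin(300) = 10.0981
z' = 15*sin(300) + 3*cos(300) = -11.4904

(-3, 10.0981, -11.4904)


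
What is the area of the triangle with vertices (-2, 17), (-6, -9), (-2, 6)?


Area = |x1(y2-y3) + x2(y3-y1) + x3(y1-y2)| / 2
= |-2*(-9-6) + -6*(6-17) + -2*(17--9)| / 2
= 22

22


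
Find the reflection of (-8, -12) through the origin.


Reflection through origin: (x, y) -> (-x, -y)
(-8, -12) -> (8, 12)

(8, 12)


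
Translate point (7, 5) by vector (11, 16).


Translation: (x+dx, y+dy) = (7+11, 5+16) = (18, 21)

(18, 21)


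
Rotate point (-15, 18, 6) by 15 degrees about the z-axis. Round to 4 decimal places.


x' = -15*cos(15) - 18*sin(15) = -19.1476
y' = -15*sin(15) + 18*cos(15) = 13.5044
z' = 6

(-19.1476, 13.5044, 6)


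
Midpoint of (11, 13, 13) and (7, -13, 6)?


Midpoint = ((11+7)/2, (13+-13)/2, (13+6)/2) = (9, 0, 9.5)

(9, 0, 9.5)


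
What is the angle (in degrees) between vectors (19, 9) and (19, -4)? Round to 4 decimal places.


dot = 19*19 + 9*-4 = 325
|u| = 21.0238, |v| = 19.4165
cos(angle) = 0.7962
angle = 37.2348 degrees

37.2348 degrees


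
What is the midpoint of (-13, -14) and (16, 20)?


Midpoint = ((-13+16)/2, (-14+20)/2) = (1.5, 3)

(1.5, 3)


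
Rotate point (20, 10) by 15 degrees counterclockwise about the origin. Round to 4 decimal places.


x' = 20*cos(15) - 10*sin(15) = 16.7303
y' = 20*sin(15) + 10*cos(15) = 14.8356

(16.7303, 14.8356)


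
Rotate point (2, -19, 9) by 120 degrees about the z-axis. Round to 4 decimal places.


x' = 2*cos(120) - -19*sin(120) = 15.4545
y' = 2*sin(120) + -19*cos(120) = 11.2321
z' = 9

(15.4545, 11.2321, 9)


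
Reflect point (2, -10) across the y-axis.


Reflection across y-axis: (x, y) -> (-x, y)
(2, -10) -> (-2, -10)

(-2, -10)


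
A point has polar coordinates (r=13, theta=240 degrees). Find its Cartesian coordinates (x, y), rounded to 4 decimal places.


x = 13 * cos(240) = -6.5
y = 13 * sin(240) = -11.2583

(-6.5, -11.2583)


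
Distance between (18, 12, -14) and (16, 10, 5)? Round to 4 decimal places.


d = sqrt((16-18)^2 + (10-12)^2 + (5--14)^2) = 19.2094

19.2094


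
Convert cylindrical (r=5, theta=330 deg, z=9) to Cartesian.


x = 5 * cos(330) = 4.3301
y = 5 * sin(330) = -2.5
z = 9

(4.3301, -2.5, 9)


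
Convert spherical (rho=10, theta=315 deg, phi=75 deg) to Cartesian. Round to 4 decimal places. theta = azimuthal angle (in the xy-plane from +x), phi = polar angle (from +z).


x = 10 * sin(75) * cos(315) = 6.8301
y = 10 * sin(75) * sin(315) = -6.8301
z = 10 * cos(75) = 2.5882

(6.8301, -6.8301, 2.5882)


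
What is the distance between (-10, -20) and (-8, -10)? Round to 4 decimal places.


d = sqrt((-8--10)^2 + (-10--20)^2) = 10.198

10.198


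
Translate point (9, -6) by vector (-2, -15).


Translation: (x+dx, y+dy) = (9+-2, -6+-15) = (7, -21)

(7, -21)


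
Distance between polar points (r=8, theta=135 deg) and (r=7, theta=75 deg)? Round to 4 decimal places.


d = sqrt(r1^2 + r2^2 - 2*r1*r2*cos(t2-t1))
d = sqrt(8^2 + 7^2 - 2*8*7*cos(75-135)) = 7.5498

7.5498


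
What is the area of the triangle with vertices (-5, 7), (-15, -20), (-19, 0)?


Area = |x1(y2-y3) + x2(y3-y1) + x3(y1-y2)| / 2
= |-5*(-20-0) + -15*(0-7) + -19*(7--20)| / 2
= 154

154


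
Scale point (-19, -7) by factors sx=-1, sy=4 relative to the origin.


Scaling: (x*sx, y*sy) = (-19*-1, -7*4) = (19, -28)

(19, -28)


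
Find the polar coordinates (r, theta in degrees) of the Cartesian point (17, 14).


r = sqrt(17^2 + 14^2) = 22.0227
theta = atan2(14, 17) = 39.4725 degrees

r = 22.0227, theta = 39.4725 degrees


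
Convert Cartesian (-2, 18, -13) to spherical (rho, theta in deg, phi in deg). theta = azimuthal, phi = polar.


rho = sqrt((-2)^2 + 18^2 + (-13)^2) = 22.2935
theta = atan2(18, -2) = 96.3402 deg
phi = acos(-13/22.2935) = 125.671 deg

rho = 22.2935, theta = 96.3402 deg, phi = 125.671 deg


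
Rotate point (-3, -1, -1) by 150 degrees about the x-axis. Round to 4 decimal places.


x' = -3
y' = -1*cos(150) - -1*sin(150) = 1.366
z' = -1*sin(150) + -1*cos(150) = 0.366

(-3, 1.366, 0.366)


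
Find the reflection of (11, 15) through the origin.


Reflection through origin: (x, y) -> (-x, -y)
(11, 15) -> (-11, -15)

(-11, -15)


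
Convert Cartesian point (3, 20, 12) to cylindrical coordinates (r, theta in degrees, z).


r = sqrt(3^2 + 20^2) = 20.2237
theta = atan2(20, 3) = 81.4692 deg
z = 12

r = 20.2237, theta = 81.4692 deg, z = 12


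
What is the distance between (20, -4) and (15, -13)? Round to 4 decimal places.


d = sqrt((15-20)^2 + (-13--4)^2) = 10.2956

10.2956


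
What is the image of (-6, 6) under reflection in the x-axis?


Reflection across x-axis: (x, y) -> (x, -y)
(-6, 6) -> (-6, -6)

(-6, -6)


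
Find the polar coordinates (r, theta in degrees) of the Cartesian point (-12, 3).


r = sqrt((-12)^2 + 3^2) = 12.3693
theta = atan2(3, -12) = 165.9638 degrees

r = 12.3693, theta = 165.9638 degrees


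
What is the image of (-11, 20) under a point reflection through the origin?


Reflection through origin: (x, y) -> (-x, -y)
(-11, 20) -> (11, -20)

(11, -20)


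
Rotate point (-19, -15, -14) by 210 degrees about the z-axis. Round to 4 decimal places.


x' = -19*cos(210) - -15*sin(210) = 8.9545
y' = -19*sin(210) + -15*cos(210) = 22.4904
z' = -14

(8.9545, 22.4904, -14)


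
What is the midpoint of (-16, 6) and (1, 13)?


Midpoint = ((-16+1)/2, (6+13)/2) = (-7.5, 9.5)

(-7.5, 9.5)


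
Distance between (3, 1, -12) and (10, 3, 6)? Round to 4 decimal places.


d = sqrt((10-3)^2 + (3-1)^2 + (6--12)^2) = 19.4165

19.4165


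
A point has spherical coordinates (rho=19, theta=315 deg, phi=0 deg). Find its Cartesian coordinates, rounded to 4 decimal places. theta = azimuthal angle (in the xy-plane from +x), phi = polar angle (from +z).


x = 19 * sin(0) * cos(315) = 0
y = 19 * sin(0) * sin(315) = 0
z = 19 * cos(0) = 19

(0, 0, 19)


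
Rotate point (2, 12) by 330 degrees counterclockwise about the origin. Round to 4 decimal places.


x' = 2*cos(330) - 12*sin(330) = 7.7321
y' = 2*sin(330) + 12*cos(330) = 9.3923

(7.7321, 9.3923)


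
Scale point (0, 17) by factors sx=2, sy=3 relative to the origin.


Scaling: (x*sx, y*sy) = (0*2, 17*3) = (0, 51)

(0, 51)


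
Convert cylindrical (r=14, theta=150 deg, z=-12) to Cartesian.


x = 14 * cos(150) = -12.1244
y = 14 * sin(150) = 7
z = -12

(-12.1244, 7, -12)


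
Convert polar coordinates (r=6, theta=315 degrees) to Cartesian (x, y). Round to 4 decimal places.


x = 6 * cos(315) = 4.2426
y = 6 * sin(315) = -4.2426

(4.2426, -4.2426)


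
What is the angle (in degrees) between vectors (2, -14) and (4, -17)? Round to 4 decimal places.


dot = 2*4 + -14*-17 = 246
|u| = 14.1421, |v| = 17.4642
cos(angle) = 0.996
angle = 5.1104 degrees

5.1104 degrees


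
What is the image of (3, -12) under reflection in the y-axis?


Reflection across y-axis: (x, y) -> (-x, y)
(3, -12) -> (-3, -12)

(-3, -12)


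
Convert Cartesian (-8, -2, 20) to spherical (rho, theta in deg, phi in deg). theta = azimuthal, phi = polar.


rho = sqrt((-8)^2 + (-2)^2 + 20^2) = 21.6333
theta = atan2(-2, -8) = 194.0362 deg
phi = acos(20/21.6333) = 22.4069 deg

rho = 21.6333, theta = 194.0362 deg, phi = 22.4069 deg


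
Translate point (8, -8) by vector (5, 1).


Translation: (x+dx, y+dy) = (8+5, -8+1) = (13, -7)

(13, -7)


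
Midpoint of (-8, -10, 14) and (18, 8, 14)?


Midpoint = ((-8+18)/2, (-10+8)/2, (14+14)/2) = (5, -1, 14)

(5, -1, 14)


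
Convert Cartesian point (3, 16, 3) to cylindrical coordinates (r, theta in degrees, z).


r = sqrt(3^2 + 16^2) = 16.2788
theta = atan2(16, 3) = 79.3803 deg
z = 3

r = 16.2788, theta = 79.3803 deg, z = 3


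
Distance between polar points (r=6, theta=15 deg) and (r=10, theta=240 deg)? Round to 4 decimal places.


d = sqrt(r1^2 + r2^2 - 2*r1*r2*cos(t2-t1))
d = sqrt(6^2 + 10^2 - 2*6*10*cos(240-15)) = 14.8611

14.8611


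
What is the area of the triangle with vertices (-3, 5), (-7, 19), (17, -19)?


Area = |x1(y2-y3) + x2(y3-y1) + x3(y1-y2)| / 2
= |-3*(19--19) + -7*(-19-5) + 17*(5-19)| / 2
= 92

92


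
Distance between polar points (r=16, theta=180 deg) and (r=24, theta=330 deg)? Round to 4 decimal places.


d = sqrt(r1^2 + r2^2 - 2*r1*r2*cos(t2-t1))
d = sqrt(16^2 + 24^2 - 2*16*24*cos(330-180)) = 38.6925

38.6925


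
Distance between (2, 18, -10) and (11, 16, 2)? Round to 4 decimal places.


d = sqrt((11-2)^2 + (16-18)^2 + (2--10)^2) = 15.1327

15.1327


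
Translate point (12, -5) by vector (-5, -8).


Translation: (x+dx, y+dy) = (12+-5, -5+-8) = (7, -13)

(7, -13)


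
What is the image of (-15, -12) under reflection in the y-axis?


Reflection across y-axis: (x, y) -> (-x, y)
(-15, -12) -> (15, -12)

(15, -12)


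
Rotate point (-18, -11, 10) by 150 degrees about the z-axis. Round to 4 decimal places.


x' = -18*cos(150) - -11*sin(150) = 21.0885
y' = -18*sin(150) + -11*cos(150) = 0.5263
z' = 10

(21.0885, 0.5263, 10)


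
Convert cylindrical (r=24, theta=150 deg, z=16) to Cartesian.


x = 24 * cos(150) = -20.7846
y = 24 * sin(150) = 12
z = 16

(-20.7846, 12, 16)


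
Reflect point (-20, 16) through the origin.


Reflection through origin: (x, y) -> (-x, -y)
(-20, 16) -> (20, -16)

(20, -16)


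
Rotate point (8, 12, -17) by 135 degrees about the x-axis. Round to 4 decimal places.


x' = 8
y' = 12*cos(135) - -17*sin(135) = 3.5355
z' = 12*sin(135) + -17*cos(135) = 20.5061

(8, 3.5355, 20.5061)


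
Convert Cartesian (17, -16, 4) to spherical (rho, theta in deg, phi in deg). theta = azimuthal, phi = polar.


rho = sqrt(17^2 + (-16)^2 + 4^2) = 23.6854
theta = atan2(-16, 17) = 316.7357 deg
phi = acos(4/23.6854) = 80.2773 deg

rho = 23.6854, theta = 316.7357 deg, phi = 80.2773 deg


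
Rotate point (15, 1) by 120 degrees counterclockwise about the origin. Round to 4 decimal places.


x' = 15*cos(120) - 1*sin(120) = -8.366
y' = 15*sin(120) + 1*cos(120) = 12.4904

(-8.366, 12.4904)


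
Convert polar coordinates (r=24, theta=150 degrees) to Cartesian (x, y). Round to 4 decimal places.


x = 24 * cos(150) = -20.7846
y = 24 * sin(150) = 12

(-20.7846, 12)


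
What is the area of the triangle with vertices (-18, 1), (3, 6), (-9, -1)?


Area = |x1(y2-y3) + x2(y3-y1) + x3(y1-y2)| / 2
= |-18*(6--1) + 3*(-1-1) + -9*(1-6)| / 2
= 43.5

43.5


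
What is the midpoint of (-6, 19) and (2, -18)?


Midpoint = ((-6+2)/2, (19+-18)/2) = (-2, 0.5)

(-2, 0.5)


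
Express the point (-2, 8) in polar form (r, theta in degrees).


r = sqrt((-2)^2 + 8^2) = 8.2462
theta = atan2(8, -2) = 104.0362 degrees

r = 8.2462, theta = 104.0362 degrees


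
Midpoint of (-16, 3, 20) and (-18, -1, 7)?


Midpoint = ((-16+-18)/2, (3+-1)/2, (20+7)/2) = (-17, 1, 13.5)

(-17, 1, 13.5)


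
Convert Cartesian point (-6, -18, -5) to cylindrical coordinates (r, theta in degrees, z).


r = sqrt((-6)^2 + (-18)^2) = 18.9737
theta = atan2(-18, -6) = 251.5651 deg
z = -5

r = 18.9737, theta = 251.5651 deg, z = -5


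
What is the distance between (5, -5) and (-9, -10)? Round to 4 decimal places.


d = sqrt((-9-5)^2 + (-10--5)^2) = 14.8661

14.8661


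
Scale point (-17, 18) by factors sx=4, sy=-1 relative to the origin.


Scaling: (x*sx, y*sy) = (-17*4, 18*-1) = (-68, -18)

(-68, -18)


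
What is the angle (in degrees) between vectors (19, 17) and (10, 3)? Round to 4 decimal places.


dot = 19*10 + 17*3 = 241
|u| = 25.4951, |v| = 10.4403
cos(angle) = 0.9054
angle = 25.1209 degrees

25.1209 degrees


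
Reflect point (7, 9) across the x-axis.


Reflection across x-axis: (x, y) -> (x, -y)
(7, 9) -> (7, -9)

(7, -9)


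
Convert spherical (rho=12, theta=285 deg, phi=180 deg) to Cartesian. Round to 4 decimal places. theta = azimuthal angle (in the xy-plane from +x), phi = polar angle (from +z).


x = 12 * sin(180) * cos(285) = 0
y = 12 * sin(180) * sin(285) = 0
z = 12 * cos(180) = -12

(0, 0, -12)


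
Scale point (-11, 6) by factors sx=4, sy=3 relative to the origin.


Scaling: (x*sx, y*sy) = (-11*4, 6*3) = (-44, 18)

(-44, 18)


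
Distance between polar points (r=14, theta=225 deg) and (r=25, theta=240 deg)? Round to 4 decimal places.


d = sqrt(r1^2 + r2^2 - 2*r1*r2*cos(t2-t1))
d = sqrt(14^2 + 25^2 - 2*14*25*cos(240-225)) = 12.0354

12.0354


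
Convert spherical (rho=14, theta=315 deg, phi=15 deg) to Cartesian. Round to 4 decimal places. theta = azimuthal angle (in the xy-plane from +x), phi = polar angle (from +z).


x = 14 * sin(15) * cos(315) = 2.5622
y = 14 * sin(15) * sin(315) = -2.5622
z = 14 * cos(15) = 13.523

(2.5622, -2.5622, 13.523)


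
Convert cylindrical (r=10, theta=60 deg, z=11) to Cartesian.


x = 10 * cos(60) = 5
y = 10 * sin(60) = 8.6603
z = 11

(5, 8.6603, 11)


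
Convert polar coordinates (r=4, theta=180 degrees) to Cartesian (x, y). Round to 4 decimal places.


x = 4 * cos(180) = -4
y = 4 * sin(180) = 0

(-4, 0)


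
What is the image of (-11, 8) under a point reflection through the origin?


Reflection through origin: (x, y) -> (-x, -y)
(-11, 8) -> (11, -8)

(11, -8)


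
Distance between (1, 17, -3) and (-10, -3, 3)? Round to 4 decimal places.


d = sqrt((-10-1)^2 + (-3-17)^2 + (3--3)^2) = 23.6008

23.6008


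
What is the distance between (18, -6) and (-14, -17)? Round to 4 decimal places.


d = sqrt((-14-18)^2 + (-17--6)^2) = 33.8378

33.8378


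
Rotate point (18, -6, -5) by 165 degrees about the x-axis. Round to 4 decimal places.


x' = 18
y' = -6*cos(165) - -5*sin(165) = 7.0897
z' = -6*sin(165) + -5*cos(165) = 3.2767

(18, 7.0897, 3.2767)


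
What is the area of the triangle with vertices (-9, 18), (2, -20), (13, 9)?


Area = |x1(y2-y3) + x2(y3-y1) + x3(y1-y2)| / 2
= |-9*(-20-9) + 2*(9-18) + 13*(18--20)| / 2
= 368.5

368.5


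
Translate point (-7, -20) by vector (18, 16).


Translation: (x+dx, y+dy) = (-7+18, -20+16) = (11, -4)

(11, -4)


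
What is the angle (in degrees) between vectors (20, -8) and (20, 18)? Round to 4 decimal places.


dot = 20*20 + -8*18 = 256
|u| = 21.5407, |v| = 26.9072
cos(angle) = 0.4417
angle = 63.7886 degrees

63.7886 degrees


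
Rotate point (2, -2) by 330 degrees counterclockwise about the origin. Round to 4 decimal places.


x' = 2*cos(330) - -2*sin(330) = 0.7321
y' = 2*sin(330) + -2*cos(330) = -2.7321

(0.7321, -2.7321)


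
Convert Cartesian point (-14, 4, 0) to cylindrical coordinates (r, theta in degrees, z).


r = sqrt((-14)^2 + 4^2) = 14.5602
theta = atan2(4, -14) = 164.0546 deg
z = 0

r = 14.5602, theta = 164.0546 deg, z = 0


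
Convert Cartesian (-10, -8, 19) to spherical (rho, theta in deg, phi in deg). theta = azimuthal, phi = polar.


rho = sqrt((-10)^2 + (-8)^2 + 19^2) = 22.9129
theta = atan2(-8, -10) = 218.6598 deg
phi = acos(19/22.9129) = 33.9805 deg

rho = 22.9129, theta = 218.6598 deg, phi = 33.9805 deg


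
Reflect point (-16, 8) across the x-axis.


Reflection across x-axis: (x, y) -> (x, -y)
(-16, 8) -> (-16, -8)

(-16, -8)


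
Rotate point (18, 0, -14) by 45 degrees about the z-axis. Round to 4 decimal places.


x' = 18*cos(45) - 0*sin(45) = 12.7279
y' = 18*sin(45) + 0*cos(45) = 12.7279
z' = -14

(12.7279, 12.7279, -14)


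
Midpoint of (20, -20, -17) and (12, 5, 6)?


Midpoint = ((20+12)/2, (-20+5)/2, (-17+6)/2) = (16, -7.5, -5.5)

(16, -7.5, -5.5)


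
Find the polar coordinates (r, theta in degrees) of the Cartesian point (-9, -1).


r = sqrt((-9)^2 + (-1)^2) = 9.0554
theta = atan2(-1, -9) = 186.3402 degrees

r = 9.0554, theta = 186.3402 degrees


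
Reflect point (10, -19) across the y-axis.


Reflection across y-axis: (x, y) -> (-x, y)
(10, -19) -> (-10, -19)

(-10, -19)


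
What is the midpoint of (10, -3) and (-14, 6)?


Midpoint = ((10+-14)/2, (-3+6)/2) = (-2, 1.5)

(-2, 1.5)


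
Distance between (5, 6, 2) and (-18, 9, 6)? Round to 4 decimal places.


d = sqrt((-18-5)^2 + (9-6)^2 + (6-2)^2) = 23.5372

23.5372


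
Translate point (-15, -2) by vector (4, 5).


Translation: (x+dx, y+dy) = (-15+4, -2+5) = (-11, 3)

(-11, 3)


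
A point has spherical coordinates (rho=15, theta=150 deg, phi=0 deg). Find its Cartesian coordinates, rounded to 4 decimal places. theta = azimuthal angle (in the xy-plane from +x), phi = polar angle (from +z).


x = 15 * sin(0) * cos(150) = 0
y = 15 * sin(0) * sin(150) = 0
z = 15 * cos(0) = 15

(0, 0, 15)


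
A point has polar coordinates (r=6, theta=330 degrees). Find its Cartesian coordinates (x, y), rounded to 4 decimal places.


x = 6 * cos(330) = 5.1962
y = 6 * sin(330) = -3

(5.1962, -3)


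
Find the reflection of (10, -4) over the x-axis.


Reflection across x-axis: (x, y) -> (x, -y)
(10, -4) -> (10, 4)

(10, 4)


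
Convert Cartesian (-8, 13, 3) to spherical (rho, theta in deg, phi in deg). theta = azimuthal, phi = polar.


rho = sqrt((-8)^2 + 13^2 + 3^2) = 15.5563
theta = atan2(13, -8) = 121.6075 deg
phi = acos(3/15.5563) = 78.881 deg

rho = 15.5563, theta = 121.6075 deg, phi = 78.881 deg


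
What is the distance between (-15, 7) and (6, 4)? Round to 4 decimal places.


d = sqrt((6--15)^2 + (4-7)^2) = 21.2132

21.2132


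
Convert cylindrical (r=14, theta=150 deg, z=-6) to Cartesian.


x = 14 * cos(150) = -12.1244
y = 14 * sin(150) = 7
z = -6

(-12.1244, 7, -6)


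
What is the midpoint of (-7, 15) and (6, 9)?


Midpoint = ((-7+6)/2, (15+9)/2) = (-0.5, 12)

(-0.5, 12)


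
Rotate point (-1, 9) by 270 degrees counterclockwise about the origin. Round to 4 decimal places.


x' = -1*cos(270) - 9*sin(270) = 9
y' = -1*sin(270) + 9*cos(270) = 1

(9, 1)


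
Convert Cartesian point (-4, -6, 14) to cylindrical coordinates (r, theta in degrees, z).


r = sqrt((-4)^2 + (-6)^2) = 7.2111
theta = atan2(-6, -4) = 236.3099 deg
z = 14

r = 7.2111, theta = 236.3099 deg, z = 14


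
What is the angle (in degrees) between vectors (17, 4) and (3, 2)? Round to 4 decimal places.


dot = 17*3 + 4*2 = 59
|u| = 17.4642, |v| = 3.6056
cos(angle) = 0.937
angle = 20.4495 degrees

20.4495 degrees


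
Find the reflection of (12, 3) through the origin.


Reflection through origin: (x, y) -> (-x, -y)
(12, 3) -> (-12, -3)

(-12, -3)


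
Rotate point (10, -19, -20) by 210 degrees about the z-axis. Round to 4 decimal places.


x' = 10*cos(210) - -19*sin(210) = -18.1603
y' = 10*sin(210) + -19*cos(210) = 11.4545
z' = -20

(-18.1603, 11.4545, -20)


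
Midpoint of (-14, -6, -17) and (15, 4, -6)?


Midpoint = ((-14+15)/2, (-6+4)/2, (-17+-6)/2) = (0.5, -1, -11.5)

(0.5, -1, -11.5)


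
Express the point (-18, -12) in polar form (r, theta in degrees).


r = sqrt((-18)^2 + (-12)^2) = 21.6333
theta = atan2(-12, -18) = 213.6901 degrees

r = 21.6333, theta = 213.6901 degrees


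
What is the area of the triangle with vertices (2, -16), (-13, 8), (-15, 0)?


Area = |x1(y2-y3) + x2(y3-y1) + x3(y1-y2)| / 2
= |2*(8-0) + -13*(0--16) + -15*(-16-8)| / 2
= 84

84


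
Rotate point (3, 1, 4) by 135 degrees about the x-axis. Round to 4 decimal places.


x' = 3
y' = 1*cos(135) - 4*sin(135) = -3.5355
z' = 1*sin(135) + 4*cos(135) = -2.1213

(3, -3.5355, -2.1213)


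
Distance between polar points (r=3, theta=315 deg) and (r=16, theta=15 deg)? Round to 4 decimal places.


d = sqrt(r1^2 + r2^2 - 2*r1*r2*cos(t2-t1))
d = sqrt(3^2 + 16^2 - 2*3*16*cos(15-315)) = 14.7309

14.7309


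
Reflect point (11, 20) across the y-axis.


Reflection across y-axis: (x, y) -> (-x, y)
(11, 20) -> (-11, 20)

(-11, 20)


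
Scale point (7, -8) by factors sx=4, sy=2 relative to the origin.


Scaling: (x*sx, y*sy) = (7*4, -8*2) = (28, -16)

(28, -16)


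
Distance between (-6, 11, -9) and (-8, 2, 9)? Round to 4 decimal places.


d = sqrt((-8--6)^2 + (2-11)^2 + (9--9)^2) = 20.2237

20.2237


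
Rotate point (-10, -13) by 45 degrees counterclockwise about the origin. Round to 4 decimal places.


x' = -10*cos(45) - -13*sin(45) = 2.1213
y' = -10*sin(45) + -13*cos(45) = -16.2635

(2.1213, -16.2635)


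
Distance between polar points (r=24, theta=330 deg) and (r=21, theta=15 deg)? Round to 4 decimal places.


d = sqrt(r1^2 + r2^2 - 2*r1*r2*cos(t2-t1))
d = sqrt(24^2 + 21^2 - 2*24*21*cos(15-330)) = 17.4424

17.4424


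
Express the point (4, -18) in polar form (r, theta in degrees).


r = sqrt(4^2 + (-18)^2) = 18.4391
theta = atan2(-18, 4) = 282.5288 degrees

r = 18.4391, theta = 282.5288 degrees


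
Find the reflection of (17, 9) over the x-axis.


Reflection across x-axis: (x, y) -> (x, -y)
(17, 9) -> (17, -9)

(17, -9)


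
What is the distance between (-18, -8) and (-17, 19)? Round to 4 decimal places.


d = sqrt((-17--18)^2 + (19--8)^2) = 27.0185

27.0185


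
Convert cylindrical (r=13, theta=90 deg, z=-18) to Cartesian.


x = 13 * cos(90) = 0
y = 13 * sin(90) = 13
z = -18

(0, 13, -18)


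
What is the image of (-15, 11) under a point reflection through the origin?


Reflection through origin: (x, y) -> (-x, -y)
(-15, 11) -> (15, -11)

(15, -11)


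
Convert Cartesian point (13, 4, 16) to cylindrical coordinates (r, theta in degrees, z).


r = sqrt(13^2 + 4^2) = 13.6015
theta = atan2(4, 13) = 17.1027 deg
z = 16

r = 13.6015, theta = 17.1027 deg, z = 16


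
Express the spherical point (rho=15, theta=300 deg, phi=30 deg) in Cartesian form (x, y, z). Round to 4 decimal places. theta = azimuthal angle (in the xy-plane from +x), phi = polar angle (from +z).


x = 15 * sin(30) * cos(300) = 3.75
y = 15 * sin(30) * sin(300) = -6.4952
z = 15 * cos(30) = 12.9904

(3.75, -6.4952, 12.9904)


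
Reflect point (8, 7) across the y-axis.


Reflection across y-axis: (x, y) -> (-x, y)
(8, 7) -> (-8, 7)

(-8, 7)


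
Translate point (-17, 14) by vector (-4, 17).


Translation: (x+dx, y+dy) = (-17+-4, 14+17) = (-21, 31)

(-21, 31)


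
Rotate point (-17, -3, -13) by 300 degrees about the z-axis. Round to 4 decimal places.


x' = -17*cos(300) - -3*sin(300) = -11.0981
y' = -17*sin(300) + -3*cos(300) = 13.2224
z' = -13

(-11.0981, 13.2224, -13)


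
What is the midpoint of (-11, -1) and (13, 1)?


Midpoint = ((-11+13)/2, (-1+1)/2) = (1, 0)

(1, 0)


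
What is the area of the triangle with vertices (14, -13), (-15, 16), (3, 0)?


Area = |x1(y2-y3) + x2(y3-y1) + x3(y1-y2)| / 2
= |14*(16-0) + -15*(0--13) + 3*(-13-16)| / 2
= 29

29


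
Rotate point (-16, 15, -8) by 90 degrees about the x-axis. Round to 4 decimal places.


x' = -16
y' = 15*cos(90) - -8*sin(90) = 8
z' = 15*sin(90) + -8*cos(90) = 15

(-16, 8, 15)


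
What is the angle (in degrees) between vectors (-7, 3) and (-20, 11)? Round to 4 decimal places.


dot = -7*-20 + 3*11 = 173
|u| = 7.6158, |v| = 22.8254
cos(angle) = 0.9952
angle = 5.6122 degrees

5.6122 degrees


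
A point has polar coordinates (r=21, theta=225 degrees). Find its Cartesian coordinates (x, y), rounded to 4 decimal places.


x = 21 * cos(225) = -14.8492
y = 21 * sin(225) = -14.8492

(-14.8492, -14.8492)


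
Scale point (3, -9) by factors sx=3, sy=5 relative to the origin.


Scaling: (x*sx, y*sy) = (3*3, -9*5) = (9, -45)

(9, -45)


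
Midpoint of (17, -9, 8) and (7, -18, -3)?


Midpoint = ((17+7)/2, (-9+-18)/2, (8+-3)/2) = (12, -13.5, 2.5)

(12, -13.5, 2.5)


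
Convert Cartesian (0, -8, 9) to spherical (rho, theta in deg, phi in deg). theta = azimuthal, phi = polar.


rho = sqrt(0^2 + (-8)^2 + 9^2) = 12.0416
theta = atan2(-8, 0) = 270 deg
phi = acos(9/12.0416) = 41.6335 deg

rho = 12.0416, theta = 270 deg, phi = 41.6335 deg


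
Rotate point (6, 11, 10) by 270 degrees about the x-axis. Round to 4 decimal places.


x' = 6
y' = 11*cos(270) - 10*sin(270) = 10
z' = 11*sin(270) + 10*cos(270) = -11

(6, 10, -11)


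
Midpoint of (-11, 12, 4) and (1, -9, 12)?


Midpoint = ((-11+1)/2, (12+-9)/2, (4+12)/2) = (-5, 1.5, 8)

(-5, 1.5, 8)


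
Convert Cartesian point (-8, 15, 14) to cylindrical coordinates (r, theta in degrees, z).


r = sqrt((-8)^2 + 15^2) = 17
theta = atan2(15, -8) = 118.0725 deg
z = 14

r = 17, theta = 118.0725 deg, z = 14


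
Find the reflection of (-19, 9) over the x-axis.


Reflection across x-axis: (x, y) -> (x, -y)
(-19, 9) -> (-19, -9)

(-19, -9)


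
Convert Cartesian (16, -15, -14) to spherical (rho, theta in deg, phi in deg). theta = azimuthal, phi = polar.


rho = sqrt(16^2 + (-15)^2 + (-14)^2) = 26.0192
theta = atan2(-15, 16) = 316.8476 deg
phi = acos(-14/26.0192) = 122.5519 deg

rho = 26.0192, theta = 316.8476 deg, phi = 122.5519 deg


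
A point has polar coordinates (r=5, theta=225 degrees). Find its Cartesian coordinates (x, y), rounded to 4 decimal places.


x = 5 * cos(225) = -3.5355
y = 5 * sin(225) = -3.5355

(-3.5355, -3.5355)


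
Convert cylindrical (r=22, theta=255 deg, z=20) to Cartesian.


x = 22 * cos(255) = -5.694
y = 22 * sin(255) = -21.2504
z = 20

(-5.694, -21.2504, 20)


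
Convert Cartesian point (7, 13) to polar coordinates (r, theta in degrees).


r = sqrt(7^2 + 13^2) = 14.7648
theta = atan2(13, 7) = 61.6992 degrees

r = 14.7648, theta = 61.6992 degrees


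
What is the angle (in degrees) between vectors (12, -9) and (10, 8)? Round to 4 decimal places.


dot = 12*10 + -9*8 = 48
|u| = 15, |v| = 12.8062
cos(angle) = 0.2499
angle = 75.5297 degrees

75.5297 degrees


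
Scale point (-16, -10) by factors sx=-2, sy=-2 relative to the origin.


Scaling: (x*sx, y*sy) = (-16*-2, -10*-2) = (32, 20)

(32, 20)


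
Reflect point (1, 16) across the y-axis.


Reflection across y-axis: (x, y) -> (-x, y)
(1, 16) -> (-1, 16)

(-1, 16)


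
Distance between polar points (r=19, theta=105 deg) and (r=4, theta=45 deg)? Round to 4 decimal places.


d = sqrt(r1^2 + r2^2 - 2*r1*r2*cos(t2-t1))
d = sqrt(19^2 + 4^2 - 2*19*4*cos(45-105)) = 17.3494

17.3494


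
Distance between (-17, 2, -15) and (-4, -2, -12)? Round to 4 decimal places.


d = sqrt((-4--17)^2 + (-2-2)^2 + (-12--15)^2) = 13.9284

13.9284


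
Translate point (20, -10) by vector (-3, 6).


Translation: (x+dx, y+dy) = (20+-3, -10+6) = (17, -4)

(17, -4)


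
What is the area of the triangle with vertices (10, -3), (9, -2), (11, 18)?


Area = |x1(y2-y3) + x2(y3-y1) + x3(y1-y2)| / 2
= |10*(-2-18) + 9*(18--3) + 11*(-3--2)| / 2
= 11

11


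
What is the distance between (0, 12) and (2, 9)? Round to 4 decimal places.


d = sqrt((2-0)^2 + (9-12)^2) = 3.6056

3.6056


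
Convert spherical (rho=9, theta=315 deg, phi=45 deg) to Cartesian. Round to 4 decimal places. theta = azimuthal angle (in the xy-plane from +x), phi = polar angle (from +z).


x = 9 * sin(45) * cos(315) = 4.5
y = 9 * sin(45) * sin(315) = -4.5
z = 9 * cos(45) = 6.364

(4.5, -4.5, 6.364)


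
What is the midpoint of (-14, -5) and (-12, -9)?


Midpoint = ((-14+-12)/2, (-5+-9)/2) = (-13, -7)

(-13, -7)


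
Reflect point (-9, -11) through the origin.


Reflection through origin: (x, y) -> (-x, -y)
(-9, -11) -> (9, 11)

(9, 11)


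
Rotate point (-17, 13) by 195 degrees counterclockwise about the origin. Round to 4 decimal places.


x' = -17*cos(195) - 13*sin(195) = 19.7854
y' = -17*sin(195) + 13*cos(195) = -8.1571

(19.7854, -8.1571)


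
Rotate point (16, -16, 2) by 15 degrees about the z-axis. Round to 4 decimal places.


x' = 16*cos(15) - -16*sin(15) = 19.5959
y' = 16*sin(15) + -16*cos(15) = -11.3137
z' = 2

(19.5959, -11.3137, 2)


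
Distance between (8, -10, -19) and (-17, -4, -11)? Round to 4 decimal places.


d = sqrt((-17-8)^2 + (-4--10)^2 + (-11--19)^2) = 26.9258

26.9258


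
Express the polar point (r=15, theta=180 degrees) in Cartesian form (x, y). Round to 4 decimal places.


x = 15 * cos(180) = -15
y = 15 * sin(180) = 0

(-15, 0)


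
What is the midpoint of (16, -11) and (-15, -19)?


Midpoint = ((16+-15)/2, (-11+-19)/2) = (0.5, -15)

(0.5, -15)


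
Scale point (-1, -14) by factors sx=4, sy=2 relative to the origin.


Scaling: (x*sx, y*sy) = (-1*4, -14*2) = (-4, -28)

(-4, -28)


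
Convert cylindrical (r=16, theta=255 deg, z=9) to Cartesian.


x = 16 * cos(255) = -4.1411
y = 16 * sin(255) = -15.4548
z = 9

(-4.1411, -15.4548, 9)


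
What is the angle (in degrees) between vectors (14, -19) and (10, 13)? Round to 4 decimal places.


dot = 14*10 + -19*13 = -107
|u| = 23.6008, |v| = 16.4012
cos(angle) = -0.2764
angle = 106.0471 degrees

106.0471 degrees
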